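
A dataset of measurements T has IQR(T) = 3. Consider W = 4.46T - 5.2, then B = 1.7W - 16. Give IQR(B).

IQR(B) = 22.746

IQR(W) = |4.46|·3 = 13.38.
IQR(B) = |1.7|·13.38 = 22.746.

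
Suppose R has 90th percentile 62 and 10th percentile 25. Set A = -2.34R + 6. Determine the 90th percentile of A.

90th percentile of A = -52.5

Since a = -2.34 < 0 the transformation is decreasing, reversing order: the 90th percentile of A corresponds to the 10th percentile of R.
So P_{90}(A) = a·P_{10}(R) + b = (-2.34)·25 + 6 = -52.5.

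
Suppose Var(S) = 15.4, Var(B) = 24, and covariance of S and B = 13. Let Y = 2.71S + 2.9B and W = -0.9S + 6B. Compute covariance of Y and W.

covariance of Y and W = 557.4894

By bilinearity, covariance of Y and W = ac·Var(S) + bd·Var(B) + (ad+bc)·covariance of S and B, with a=2.71, b=2.9, c=-0.9, d=6.
ac·Var(S) = 2.71·(-0.9)·15.4 = -37.5606
bd·Var(B) = 2.9·6·24 = 417.6
(ad+bc)·covariance of S and B = (13.65)·13 = 177.45
covariance of Y and W = -37.5606 + 417.6 + 177.45 = 557.4894.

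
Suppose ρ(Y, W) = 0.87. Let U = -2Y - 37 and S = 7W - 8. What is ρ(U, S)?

ρ(U, S) = -0.87

Linear rescalings preserve |correlation|; the slopes -2 and 7 have opposite signs, so the correlation flips sign: ρ(U, S) = −ρ(Y, W) = -0.87.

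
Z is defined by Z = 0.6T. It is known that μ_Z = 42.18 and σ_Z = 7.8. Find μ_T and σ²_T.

From Z = 0.6T: μ_Z = a·μ_T + b, so μ_T = (μ_Z − b)/a = (42.18 − 0)/0.6 = 70.3.
σ²_Z = 7.8² = 60.84.
σ²_Z = a²·σ²_T, so σ²_T = 60.84/0.6² = 169.

μ_T = 70.3, σ²_T = 169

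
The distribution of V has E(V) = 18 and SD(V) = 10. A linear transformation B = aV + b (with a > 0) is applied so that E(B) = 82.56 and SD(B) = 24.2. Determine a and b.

SD(B) = a·SD(V) (a > 0), so a = 24.2/10 = 2.42.
E(B) = a·E(V) + b, so b = 82.56 − 2.42·18 = 39.

a = 2.42, b = 39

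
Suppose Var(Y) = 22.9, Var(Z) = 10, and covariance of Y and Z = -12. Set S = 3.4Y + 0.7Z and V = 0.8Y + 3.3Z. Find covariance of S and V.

By bilinearity, covariance of S and V = ac·Var(Y) + bd·Var(Z) + (ad+bc)·covariance of Y and Z, with a=3.4, b=0.7, c=0.8, d=3.3.
ac·Var(Y) = 3.4·0.8·22.9 = 62.288
bd·Var(Z) = 0.7·3.3·10 = 23.1
(ad+bc)·covariance of Y and Z = (11.78)·(-12) = -141.36
covariance of S and V = 62.288 + 23.1 + (-141.36) = -55.972.

covariance of S and V = -55.972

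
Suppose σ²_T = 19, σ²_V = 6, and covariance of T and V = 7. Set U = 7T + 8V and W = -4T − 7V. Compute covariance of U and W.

By bilinearity, covariance of U and W = ac·σ²_T + bd·σ²_V + (ad+bc)·covariance of T and V, with a=7, b=8, c=-4, d=-7.
ac·σ²_T = 7·(-4)·19 = -532
bd·σ²_V = 8·(-7)·6 = -336
(ad+bc)·covariance of T and V = (-81)·7 = -567
covariance of U and W = -532 + (-336) + (-567) = -1435.

covariance of U and W = -1435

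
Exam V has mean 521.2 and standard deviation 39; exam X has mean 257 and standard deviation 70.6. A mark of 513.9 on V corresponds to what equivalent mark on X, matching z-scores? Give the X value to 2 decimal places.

z = (513.9 − 521.2)/39 ≈ -0.1872.
X = 257 + z·70.6 = 257 + (513.9 − 521.2)·70.6/39 ≈ 243.79.

X = 243.79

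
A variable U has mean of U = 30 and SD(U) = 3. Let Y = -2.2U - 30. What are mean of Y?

mean of Y = -96

Y = -2.2U - 30 is linear with a = -2.2, b = -30.
mean of Y = a·mean of U + b = (-2.2)·30 + (-30) = -96.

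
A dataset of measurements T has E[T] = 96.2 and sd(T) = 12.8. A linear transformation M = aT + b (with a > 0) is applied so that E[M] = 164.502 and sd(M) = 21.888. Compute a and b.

sd(M) = a·sd(T) (a > 0), so a = 21.888/12.8 = 1.71.
E[M] = a·E[T] + b, so b = 164.502 − 1.71·96.2 = 0.

a = 1.71, b = 0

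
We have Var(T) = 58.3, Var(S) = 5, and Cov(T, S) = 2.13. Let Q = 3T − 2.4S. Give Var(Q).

Var(Q) = 522.828

Var(Q) = a²·Var(T) + b²·Var(S) + 2ab·Cov(T, S) with a = 3, b = -2.4.
= 3²·58.3 + (-2.4)²·5 + 2·3·(-2.4)·2.13
= 524.7 + 28.8 + (-30.672) = 522.828.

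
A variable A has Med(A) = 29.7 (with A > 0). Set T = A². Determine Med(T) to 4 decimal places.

A² is monotone on this domain, so Med(T) = square(29.7) = 882.09.

Med(T) = 882.09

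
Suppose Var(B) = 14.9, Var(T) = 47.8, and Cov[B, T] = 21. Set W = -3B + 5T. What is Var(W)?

Var(W) = a²·Var(B) + b²·Var(T) + 2ab·Cov[B, T] with a = -3, b = 5.
= (-3)²·14.9 + 5²·47.8 + 2·(-3)·5·21
= 134.1 + 1195 + (-630) = 699.1.

Var(W) = 699.1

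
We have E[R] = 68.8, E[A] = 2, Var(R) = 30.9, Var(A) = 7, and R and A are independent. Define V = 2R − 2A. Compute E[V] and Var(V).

E[V] = 2·E[R] + (-2)·E[A] = 2·68.8 + (-2)·2 = 133.6.
Var(V) = a²·Var(R) + b²·Var(A) + 2ab·Cov(R, A) with a = 2, b = -2.
Independence gives Cov(R, A) = 0.
= 2²·30.9 + (-2)²·7 + 2·2·(-2)·0
= 123.6 + 28 + 0 = 151.6.

E[V] = 133.6, Var(V) = 151.6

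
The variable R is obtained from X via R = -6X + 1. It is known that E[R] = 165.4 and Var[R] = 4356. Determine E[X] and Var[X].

E[X] = -27.4, Var[X] = 121

From R = -6X + 1: E[R] = a·E[X] + b, so E[X] = (E[R] − b)/a = (165.4 − 1)/(-6) = -27.4.
Var[R] = a²·Var[X], so Var[X] = 4356/(-6)² = 121.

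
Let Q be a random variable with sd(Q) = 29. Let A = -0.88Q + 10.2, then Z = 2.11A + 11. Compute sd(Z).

sd(Z) = 53.8472

sd(A) = |-0.88|·29 = 25.52.
sd(Z) = |2.11|·25.52 = 53.8472.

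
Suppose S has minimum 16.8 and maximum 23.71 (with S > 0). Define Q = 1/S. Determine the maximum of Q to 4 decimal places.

1/S is decreasing on this domain, so max(Q) comes from min(S) = 16.8: max(Q) = 1/(16.8) ≈ 0.0595.

max(Q) = 0.0595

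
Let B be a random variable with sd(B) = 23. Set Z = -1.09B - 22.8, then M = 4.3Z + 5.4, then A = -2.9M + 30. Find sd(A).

sd(A) = 312.6229

sd(Z) = |-1.09|·23 = 25.07.
sd(M) = |4.3|·25.07 = 107.801.
sd(A) = |-2.9|·107.801 = 312.6229.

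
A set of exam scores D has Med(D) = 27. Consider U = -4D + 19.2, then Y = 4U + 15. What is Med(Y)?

Med(U) = (-4)·27 + 19.2 = -88.8.
Med(Y) = 4·(-88.8) + 15 = -340.2.

Med(Y) = -340.2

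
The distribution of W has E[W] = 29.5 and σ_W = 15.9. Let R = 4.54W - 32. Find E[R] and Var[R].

R = 4.54W - 32 is linear with a = 4.54, b = -32.
E[R] = a·E[W] + b = 4.54·29.5 + (-32) = 101.93.
Var[W] = 15.9² = 252.81.
Var[R] = a²·Var[W] = 4.54²·252.81 = 5210.818596 (the additive constant -32 does not affect variance).

E[R] = 101.93, Var[R] = 5210.818596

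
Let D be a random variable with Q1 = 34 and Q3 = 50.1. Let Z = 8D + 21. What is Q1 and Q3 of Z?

Q1(Z) = 293, Q3(Z) = 421.8

a = 8 > 0: Q1(Z) = a·Q1(D)+b = 293, Q3(Z) = a·Q3(D)+b = 421.8.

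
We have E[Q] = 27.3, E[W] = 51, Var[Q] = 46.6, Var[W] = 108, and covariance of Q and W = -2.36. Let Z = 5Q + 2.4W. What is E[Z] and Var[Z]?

E[Z] = 5·E[Q] + 2.4·E[W] = 5·27.3 + 2.4·51 = 258.9.
Var[Z] = a²·Var[Q] + b²·Var[W] + 2ab·covariance of Q and W with a = 5, b = 2.4.
= 5²·46.6 + 2.4²·108 + 2·5·2.4·(-2.36)
= 1165 + 622.08 + (-56.64) = 1730.44.

E[Z] = 258.9, Var[Z] = 1730.44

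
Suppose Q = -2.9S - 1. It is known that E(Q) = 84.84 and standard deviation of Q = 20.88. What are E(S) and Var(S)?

E(S) = -29.6, Var(S) = 51.84

From Q = -2.9S - 1: E(Q) = a·E(S) + b, so E(S) = (E(Q) − b)/a = (84.84 − (-1))/(-2.9) = -29.6.
Var(Q) = 20.88² = 435.9744.
Var(Q) = a²·Var(S), so Var(S) = 435.9744/(-2.9)² = 51.84.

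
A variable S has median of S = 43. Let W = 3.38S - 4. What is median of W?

A linear map preserves order up to sign, so median of W = a·median of S + b = 3.38·43 + (-4) = 141.34.

median of W = 141.34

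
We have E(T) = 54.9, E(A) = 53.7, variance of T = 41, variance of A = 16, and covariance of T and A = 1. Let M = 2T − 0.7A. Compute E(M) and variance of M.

E(M) = 72.21, variance of M = 169.04

E(M) = 2·E(T) + (-0.7)·E(A) = 2·54.9 + (-0.7)·53.7 = 72.21.
variance of M = a²·variance of T + b²·variance of A + 2ab·covariance of T and A with a = 2, b = -0.7.
= 2²·41 + (-0.7)²·16 + 2·2·(-0.7)·1
= 164 + 7.84 + (-2.8) = 169.04.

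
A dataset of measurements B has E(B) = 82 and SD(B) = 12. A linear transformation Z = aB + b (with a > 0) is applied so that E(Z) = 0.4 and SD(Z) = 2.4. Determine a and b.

SD(Z) = a·SD(B) (a > 0), so a = 2.4/12 = 0.2.
E(Z) = a·E(B) + b, so b = 0.4 − 0.2·82 = -16.

a = 0.2, b = -16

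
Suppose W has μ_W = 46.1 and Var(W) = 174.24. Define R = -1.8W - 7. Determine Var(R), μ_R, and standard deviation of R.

Var(R) = 564.5376, μ_R = -89.98, standard deviation of R = 23.76

R = -1.8W - 7 is linear with a = -1.8, b = -7.
Var(R) = a²·Var(W) = (-1.8)²·174.24 = 564.5376 (the additive constant -7 does not affect variance).
μ_R = a·μ_W + b = (-1.8)·46.1 + (-7) = -89.98.
standard deviation of W = √174.24 = 13.2.
standard deviation of R = |a|·standard deviation of W = |-1.8|·13.2 = 23.76.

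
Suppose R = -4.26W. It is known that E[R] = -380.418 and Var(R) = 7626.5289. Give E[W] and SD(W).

E[W] = 89.3, SD(W) = 20.5

From R = -4.26W: E[R] = a·E[W] + b, so E[W] = (E[R] − b)/a = (-380.418 − 0)/(-4.26) = 89.3.
SD(R) = √7626.5289 = 87.33.
SD(R) = |a|·SD(W), so SD(W) = 87.33/|-4.26| = 20.5.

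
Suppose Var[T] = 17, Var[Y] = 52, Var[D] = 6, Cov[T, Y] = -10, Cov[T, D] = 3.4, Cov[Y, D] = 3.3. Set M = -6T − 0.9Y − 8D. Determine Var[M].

Var[M] = 1304.04

Var[M] = a²·Var[T] + b²·Var[Y] + c²·Var[D] + 2ab·Cov[T, Y] + 2ac·Cov[T, D] + 2bc·Cov[Y, D], with a = -6, b = -0.9, c = -8.
= 612 + 42.12 + 384 + (-108) + 326.4 + 47.52
= 1304.04.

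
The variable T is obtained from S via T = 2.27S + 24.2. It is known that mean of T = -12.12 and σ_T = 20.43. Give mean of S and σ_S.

From T = 2.27S + 24.2: mean of T = a·mean of S + b, so mean of S = (mean of T − b)/a = (-12.12 − 24.2)/2.27 = -16.
σ_T = |a|·σ_S, so σ_S = 20.43/|2.27| = 9.

mean of S = -16, σ_S = 9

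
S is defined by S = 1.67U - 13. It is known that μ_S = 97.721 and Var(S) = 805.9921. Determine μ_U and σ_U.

μ_U = 66.3, σ_U = 17

From S = 1.67U - 13: μ_S = a·μ_U + b, so μ_U = (μ_S − b)/a = (97.721 − (-13))/1.67 = 66.3.
σ_S = √805.9921 = 28.39.
σ_S = |a|·σ_U, so σ_U = 28.39/|1.67| = 17.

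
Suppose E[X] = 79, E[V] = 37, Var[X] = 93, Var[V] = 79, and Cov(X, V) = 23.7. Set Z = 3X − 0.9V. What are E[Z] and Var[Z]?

E[Z] = 3·E[X] + (-0.9)·E[V] = 3·79 + (-0.9)·37 = 203.7.
Var[Z] = a²·Var[X] + b²·Var[V] + 2ab·Cov(X, V) with a = 3, b = -0.9.
= 3²·93 + (-0.9)²·79 + 2·3·(-0.9)·23.7
= 837 + 63.99 + (-127.98) = 773.01.

E[Z] = 203.7, Var[Z] = 773.01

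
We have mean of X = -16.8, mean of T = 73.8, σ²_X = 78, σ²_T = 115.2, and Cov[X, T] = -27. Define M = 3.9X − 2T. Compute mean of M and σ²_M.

mean of M = -213.12, σ²_M = 2068.38

mean of M = 3.9·mean of X + (-2)·mean of T = 3.9·(-16.8) + (-2)·73.8 = -213.12.
σ²_M = a²·σ²_X + b²·σ²_T + 2ab·Cov[X, T] with a = 3.9, b = -2.
= 3.9²·78 + (-2)²·115.2 + 2·3.9·(-2)·(-27)
= 1186.38 + 460.8 + 421.2 = 2068.38.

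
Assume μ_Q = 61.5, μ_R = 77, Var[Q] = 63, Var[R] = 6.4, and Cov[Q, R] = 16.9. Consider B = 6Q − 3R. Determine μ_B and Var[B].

μ_B = 138, Var[B] = 1717.2

μ_B = 6·μ_Q + (-3)·μ_R = 6·61.5 + (-3)·77 = 138.
Var[B] = a²·Var[Q] + b²·Var[R] + 2ab·Cov[Q, R] with a = 6, b = -3.
= 6²·63 + (-3)²·6.4 + 2·6·(-3)·16.9
= 2268 + 57.6 + (-608.4) = 1717.2.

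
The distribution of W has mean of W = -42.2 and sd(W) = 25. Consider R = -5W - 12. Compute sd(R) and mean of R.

R = -5W - 12 is linear with a = -5, b = -12.
sd(R) = |a|·sd(W) = |-5|·25 = 125.
mean of R = a·mean of W + b = (-5)·(-42.2) + (-12) = 199.

sd(R) = 125, mean of R = 199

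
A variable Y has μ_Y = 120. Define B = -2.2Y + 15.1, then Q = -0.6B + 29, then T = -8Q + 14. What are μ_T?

μ_T = -1412.72

μ_B = (-2.2)·120 + 15.1 = -248.9.
μ_Q = (-0.6)·(-248.9) + 29 = 178.34.
μ_T = (-8)·178.34 + 14 = -1412.72.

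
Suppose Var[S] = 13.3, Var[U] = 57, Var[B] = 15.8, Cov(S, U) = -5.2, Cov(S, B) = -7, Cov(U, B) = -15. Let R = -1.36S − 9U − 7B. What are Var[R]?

Var[R] = 3265.22368

Var[R] = a²·Var[S] + b²·Var[U] + c²·Var[B] + 2ab·Cov(S, U) + 2ac·Cov(S, B) + 2bc·Cov(U, B), with a = -1.36, b = -9, c = -7.
= 24.59968 + 4617 + 774.2 + (-127.296) + (-133.28) + (-1890)
= 3265.22368.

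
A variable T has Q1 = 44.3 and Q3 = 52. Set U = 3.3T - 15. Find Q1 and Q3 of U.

a = 3.3 > 0: Q1(U) = a·Q1(T)+b = 131.19, Q3(U) = a·Q3(T)+b = 156.6.

Q1(U) = 131.19, Q3(U) = 156.6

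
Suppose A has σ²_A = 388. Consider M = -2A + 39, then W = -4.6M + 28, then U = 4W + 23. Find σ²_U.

σ²_U = 525445.12

σ²_M = (-2)²·388 = 1552.
σ²_W = (-4.6)²·1552 = 32840.32.
σ²_U = 4²·32840.32 = 525445.12.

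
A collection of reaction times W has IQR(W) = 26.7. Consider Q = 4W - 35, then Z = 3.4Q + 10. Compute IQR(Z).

IQR(Q) = |4|·26.7 = 106.8.
IQR(Z) = |3.4|·106.8 = 363.12.

IQR(Z) = 363.12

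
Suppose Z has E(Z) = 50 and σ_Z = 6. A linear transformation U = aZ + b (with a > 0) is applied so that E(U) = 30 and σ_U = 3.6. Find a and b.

a = 0.6, b = 0

σ_U = a·σ_Z (a > 0), so a = 3.6/6 = 0.6.
E(U) = a·E(Z) + b, so b = 30 − 0.6·50 = 0.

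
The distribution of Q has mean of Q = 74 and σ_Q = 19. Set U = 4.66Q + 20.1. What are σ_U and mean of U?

U = 4.66Q + 20.1 is linear with a = 4.66, b = 20.1.
σ_U = |a|·σ_Q = |4.66|·19 = 88.54.
mean of U = a·mean of Q + b = 4.66·74 + 20.1 = 364.94.

σ_U = 88.54, mean of U = 364.94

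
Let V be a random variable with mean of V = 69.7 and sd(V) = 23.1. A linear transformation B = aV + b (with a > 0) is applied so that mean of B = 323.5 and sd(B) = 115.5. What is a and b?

sd(B) = a·sd(V) (a > 0), so a = 115.5/23.1 = 5.
mean of B = a·mean of V + b, so b = 323.5 − 5·69.7 = -25.

a = 5, b = -25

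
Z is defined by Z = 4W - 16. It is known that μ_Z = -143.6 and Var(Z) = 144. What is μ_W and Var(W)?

From Z = 4W - 16: μ_Z = a·μ_W + b, so μ_W = (μ_Z − b)/a = (-143.6 − (-16))/4 = -31.9.
Var(Z) = a²·Var(W), so Var(W) = 144/4² = 9.

μ_W = -31.9, Var(W) = 9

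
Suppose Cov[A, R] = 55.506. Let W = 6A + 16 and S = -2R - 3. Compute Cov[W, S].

Cov[W, S] = a·c·Cov[A, R] = 6·(-2)·55.506 = -666.072. Additive constants drop out.

Cov[W, S] = -666.072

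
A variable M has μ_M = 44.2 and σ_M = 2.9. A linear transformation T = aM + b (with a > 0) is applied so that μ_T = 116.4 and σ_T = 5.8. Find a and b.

a = 2, b = 28

σ_T = a·σ_M (a > 0), so a = 5.8/2.9 = 2.
μ_T = a·μ_M + b, so b = 116.4 − 2·44.2 = 28.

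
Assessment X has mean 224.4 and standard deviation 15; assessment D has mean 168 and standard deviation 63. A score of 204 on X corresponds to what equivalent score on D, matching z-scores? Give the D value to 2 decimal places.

D = 82.32

z = (204 − 224.4)/15 = -1.36.
D = 168 + z·63 = 168 + (204 − 224.4)·63/15 = 82.32.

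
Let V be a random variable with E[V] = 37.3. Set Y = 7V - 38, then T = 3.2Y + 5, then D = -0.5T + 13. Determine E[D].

E[Y] = 7·37.3 + (-38) = 223.1.
E[T] = 3.2·223.1 + 5 = 718.92.
E[D] = (-0.5)·718.92 + 13 = -346.46.

E[D] = -346.46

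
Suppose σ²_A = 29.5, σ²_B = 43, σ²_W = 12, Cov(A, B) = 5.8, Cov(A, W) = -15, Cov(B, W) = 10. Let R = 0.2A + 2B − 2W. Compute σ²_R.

σ²_R = a²·σ²_A + b²·σ²_B + c²·σ²_W + 2ab·Cov(A, B) + 2ac·Cov(A, W) + 2bc·Cov(B, W), with a = 0.2, b = 2, c = -2.
= 1.18 + 172 + 48 + 4.64 + 12 + (-80)
= 157.82.

σ²_R = 157.82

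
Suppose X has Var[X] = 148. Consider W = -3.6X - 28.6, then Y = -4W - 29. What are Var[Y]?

Var[W] = (-3.6)²·148 = 1918.08.
Var[Y] = (-4)²·1918.08 = 30689.28.

Var[Y] = 30689.28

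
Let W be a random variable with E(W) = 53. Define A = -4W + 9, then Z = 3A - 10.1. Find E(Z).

E(Z) = -619.1

E(A) = (-4)·53 + 9 = -203.
E(Z) = 3·(-203) + (-10.1) = -619.1.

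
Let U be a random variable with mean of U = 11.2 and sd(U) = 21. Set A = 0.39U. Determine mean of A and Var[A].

mean of A = 4.368, Var[A] = 67.0761

A = 0.39U is linear with a = 0.39, b = 0.
mean of A = a·mean of U + b = 0.39·11.2 = 4.368.
Var[U] = 21² = 441.
Var[A] = a²·Var[U] = 0.39²·441 = 67.0761.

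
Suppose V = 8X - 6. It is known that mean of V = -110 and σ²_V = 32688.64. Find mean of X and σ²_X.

mean of X = -13, σ²_X = 510.76

From V = 8X - 6: mean of V = a·mean of X + b, so mean of X = (mean of V − b)/a = (-110 − (-6))/8 = -13.
σ²_V = a²·σ²_X, so σ²_X = 32688.64/8² = 510.76.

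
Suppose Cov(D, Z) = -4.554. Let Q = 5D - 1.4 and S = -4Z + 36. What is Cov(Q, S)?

Cov(Q, S) = a·c·Cov(D, Z) = 5·(-4)·(-4.554) = 91.08. Additive constants drop out.

Cov(Q, S) = 91.08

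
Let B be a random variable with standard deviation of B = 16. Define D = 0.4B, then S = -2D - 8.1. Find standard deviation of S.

standard deviation of S = 12.8

standard deviation of D = |0.4|·16 = 6.4.
standard deviation of S = |-2|·6.4 = 12.8.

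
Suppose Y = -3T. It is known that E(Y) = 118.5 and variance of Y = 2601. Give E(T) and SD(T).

From Y = -3T: E(Y) = a·E(T) + b, so E(T) = (E(Y) − b)/a = (118.5 − 0)/(-3) = -39.5.
SD(Y) = √2601 = 51.
SD(Y) = |a|·SD(T), so SD(T) = 51/|-3| = 17.

E(T) = -39.5, SD(T) = 17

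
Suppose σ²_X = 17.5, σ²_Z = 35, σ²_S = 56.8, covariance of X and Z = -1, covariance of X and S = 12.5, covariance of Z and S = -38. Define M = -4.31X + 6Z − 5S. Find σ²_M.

σ²_M = 5875.55175

σ²_M = a²·σ²_X + b²·σ²_Z + c²·σ²_S + 2ab·covariance of X and Z + 2ac·covariance of X and S + 2bc·covariance of Z and S, with a = -4.31, b = 6, c = -5.
= 325.08175 + 1260 + 1420 + 51.72 + 538.75 + 2280
= 5875.55175.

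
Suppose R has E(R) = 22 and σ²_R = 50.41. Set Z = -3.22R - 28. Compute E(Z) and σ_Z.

Z = -3.22R - 28 is linear with a = -3.22, b = -28.
E(Z) = a·E(R) + b = (-3.22)·22 + (-28) = -98.84.
σ_R = √50.41 = 7.1.
σ_Z = |a|·σ_R = |-3.22|·7.1 = 22.862.

E(Z) = -98.84, σ_Z = 22.862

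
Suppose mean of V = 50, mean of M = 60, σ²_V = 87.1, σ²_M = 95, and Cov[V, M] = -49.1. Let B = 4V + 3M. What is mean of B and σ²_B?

mean of B = 380, σ²_B = 1070.2

mean of B = 4·mean of V + 3·mean of M = 4·50 + 3·60 = 380.
σ²_B = a²·σ²_V + b²·σ²_M + 2ab·Cov[V, M] with a = 4, b = 3.
= 4²·87.1 + 3²·95 + 2·4·3·(-49.1)
= 1393.6 + 855 + (-1178.4) = 1070.2.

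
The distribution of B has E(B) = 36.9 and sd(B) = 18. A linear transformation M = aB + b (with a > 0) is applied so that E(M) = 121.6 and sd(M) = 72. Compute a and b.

sd(M) = a·sd(B) (a > 0), so a = 72/18 = 4.
E(M) = a·E(B) + b, so b = 121.6 − 4·36.9 = -26.

a = 4, b = -26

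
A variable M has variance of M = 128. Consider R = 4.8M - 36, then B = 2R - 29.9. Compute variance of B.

variance of R = 4.8²·128 = 2949.12.
variance of B = 2²·2949.12 = 11796.48.

variance of B = 11796.48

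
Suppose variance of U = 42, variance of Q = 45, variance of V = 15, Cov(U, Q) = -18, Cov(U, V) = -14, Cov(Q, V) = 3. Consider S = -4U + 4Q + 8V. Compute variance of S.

variance of S = a²·variance of U + b²·variance of Q + c²·variance of V + 2ab·Cov(U, Q) + 2ac·Cov(U, V) + 2bc·Cov(Q, V), with a = -4, b = 4, c = 8.
= 672 + 720 + 960 + 576 + 896 + 192
= 4016.

variance of S = 4016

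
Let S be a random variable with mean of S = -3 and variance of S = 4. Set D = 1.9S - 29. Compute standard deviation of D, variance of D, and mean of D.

standard deviation of D = 3.8, variance of D = 14.44, mean of D = -34.7

D = 1.9S - 29 is linear with a = 1.9, b = -29.
standard deviation of S = √4 = 2.
standard deviation of D = |a|·standard deviation of S = |1.9|·2 = 3.8.
variance of D = a²·variance of S = 1.9²·4 = 14.44 (the additive constant -29 does not affect variance).
mean of D = a·mean of S + b = 1.9·(-3) + (-29) = -34.7.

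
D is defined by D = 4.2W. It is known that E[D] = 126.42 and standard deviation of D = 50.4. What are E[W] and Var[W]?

From D = 4.2W: E[D] = a·E[W] + b, so E[W] = (E[D] − b)/a = (126.42 − 0)/4.2 = 30.1.
Var[D] = 50.4² = 2540.16.
Var[D] = a²·Var[W], so Var[W] = 2540.16/4.2² = 144.

E[W] = 30.1, Var[W] = 144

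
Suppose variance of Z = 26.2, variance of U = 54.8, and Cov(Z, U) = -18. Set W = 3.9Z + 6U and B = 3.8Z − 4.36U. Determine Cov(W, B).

Cov(W, B) = -1149.612

By bilinearity, Cov(W, B) = ac·variance of Z + bd·variance of U + (ad+bc)·Cov(Z, U), with a=3.9, b=6, c=3.8, d=-4.36.
ac·variance of Z = 3.9·3.8·26.2 = 388.284
bd·variance of U = 6·(-4.36)·54.8 = -1433.568
(ad+bc)·Cov(Z, U) = (5.796)·(-18) = -104.328
Cov(W, B) = 388.284 + (-1433.568) + (-104.328) = -1149.612.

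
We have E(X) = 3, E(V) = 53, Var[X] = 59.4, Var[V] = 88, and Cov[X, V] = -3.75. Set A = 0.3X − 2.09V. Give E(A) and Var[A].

E(A) = 0.3·E(X) + (-2.09)·E(V) = 0.3·3 + (-2.09)·53 = -109.87.
Var[A] = a²·Var[X] + b²·Var[V] + 2ab·Cov[X, V] with a = 0.3, b = -2.09.
= 0.3²·59.4 + (-2.09)²·88 + 2·0.3·(-2.09)·(-3.75)
= 5.346 + 384.3928 + 4.7025 = 394.4413.

E(A) = -109.87, Var[A] = 394.4413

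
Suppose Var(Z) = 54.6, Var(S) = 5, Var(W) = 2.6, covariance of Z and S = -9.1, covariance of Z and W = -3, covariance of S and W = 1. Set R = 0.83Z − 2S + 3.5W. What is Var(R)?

Var(R) = a²·Var(Z) + b²·Var(S) + c²·Var(W) + 2ab·covariance of Z and S + 2ac·covariance of Z and W + 2bc·covariance of S and W, with a = 0.83, b = -2, c = 3.5.
= 37.61394 + 20 + 31.85 + 30.212 + (-17.43) + (-14)
= 88.24594.

Var(R) = 88.24594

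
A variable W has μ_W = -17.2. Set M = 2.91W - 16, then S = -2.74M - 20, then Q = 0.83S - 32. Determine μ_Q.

μ_M = 2.91·(-17.2) + (-16) = -66.052.
μ_S = (-2.74)·(-66.052) + (-20) = 160.98248.
μ_Q = 0.83·160.98248 + (-32) = 101.6154584.

μ_Q = 101.6154584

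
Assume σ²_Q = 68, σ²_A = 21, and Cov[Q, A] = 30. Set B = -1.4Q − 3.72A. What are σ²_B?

σ²_B = a²·σ²_Q + b²·σ²_A + 2ab·Cov[Q, A] with a = -1.4, b = -3.72.
= (-1.4)²·68 + (-3.72)²·21 + 2·(-1.4)·(-3.72)·30
= 133.28 + 290.6064 + 312.48 = 736.3664.

σ²_B = 736.3664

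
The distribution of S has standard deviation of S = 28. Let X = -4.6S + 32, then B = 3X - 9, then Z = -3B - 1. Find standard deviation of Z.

standard deviation of X = |-4.6|·28 = 128.8.
standard deviation of B = |3|·128.8 = 386.4.
standard deviation of Z = |-3|·386.4 = 1159.2.

standard deviation of Z = 1159.2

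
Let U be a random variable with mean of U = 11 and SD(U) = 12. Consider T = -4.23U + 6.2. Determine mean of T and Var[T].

T = -4.23U + 6.2 is linear with a = -4.23, b = 6.2.
mean of T = a·mean of U + b = (-4.23)·11 + 6.2 = -40.33.
Var[U] = 12² = 144.
Var[T] = a²·Var[U] = (-4.23)²·144 = 2576.5776 (the additive constant 6.2 does not affect variance).

mean of T = -40.33, Var[T] = 2576.5776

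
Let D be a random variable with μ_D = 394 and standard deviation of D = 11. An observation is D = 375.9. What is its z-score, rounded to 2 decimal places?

z = (D − μ_D) / standard deviation of D = (375.9 − 394) / 11 ≈ -1.65.

z = -1.65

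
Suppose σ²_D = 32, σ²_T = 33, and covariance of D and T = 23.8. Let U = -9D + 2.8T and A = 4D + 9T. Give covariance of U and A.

By bilinearity, covariance of U and A = ac·σ²_D + bd·σ²_T + (ad+bc)·covariance of D and T, with a=-9, b=2.8, c=4, d=9.
ac·σ²_D = (-9)·4·32 = -1152
bd·σ²_T = 2.8·9·33 = 831.6
(ad+bc)·covariance of D and T = (-69.8)·23.8 = -1661.24
covariance of U and A = -1152 + 831.6 + (-1661.24) = -1981.64.

covariance of U and A = -1981.64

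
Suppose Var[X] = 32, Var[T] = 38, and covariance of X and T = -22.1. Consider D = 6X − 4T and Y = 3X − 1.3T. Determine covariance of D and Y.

covariance of D and Y = 1211.18

By bilinearity, covariance of D and Y = ac·Var[X] + bd·Var[T] + (ad+bc)·covariance of X and T, with a=6, b=-4, c=3, d=-1.3.
ac·Var[X] = 6·3·32 = 576
bd·Var[T] = (-4)·(-1.3)·38 = 197.6
(ad+bc)·covariance of X and T = (-19.8)·(-22.1) = 437.58
covariance of D and Y = 576 + 197.6 + 437.58 = 1211.18.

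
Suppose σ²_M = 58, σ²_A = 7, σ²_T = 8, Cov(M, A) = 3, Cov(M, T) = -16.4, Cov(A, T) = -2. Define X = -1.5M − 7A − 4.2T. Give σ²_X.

σ²_X = a²·σ²_M + b²·σ²_A + c²·σ²_T + 2ab·Cov(M, A) + 2ac·Cov(M, T) + 2bc·Cov(A, T), with a = -1.5, b = -7, c = -4.2.
= 130.5 + 343 + 141.12 + 63 + (-206.64) + (-117.6)
= 353.38.

σ²_X = 353.38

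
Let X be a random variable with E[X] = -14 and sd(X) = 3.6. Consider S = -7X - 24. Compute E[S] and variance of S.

E[S] = 74, variance of S = 635.04

S = -7X - 24 is linear with a = -7, b = -24.
E[S] = a·E[X] + b = (-7)·(-14) + (-24) = 74.
variance of X = 3.6² = 12.96.
variance of S = a²·variance of X = (-7)²·12.96 = 635.04 (the additive constant -24 does not affect variance).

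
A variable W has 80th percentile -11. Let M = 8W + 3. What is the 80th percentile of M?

80th percentile of M = -85

Since a = 8 > 0 the transformation is increasing, so the 80th percentile of M = a·(P_{80} of W) + b = 8·(-11) + 3 = -85.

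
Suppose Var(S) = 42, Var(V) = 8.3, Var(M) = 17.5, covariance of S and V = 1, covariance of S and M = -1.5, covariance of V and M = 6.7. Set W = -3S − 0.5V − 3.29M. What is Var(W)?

Var(W) = 564.92975

Var(W) = a²·Var(S) + b²·Var(V) + c²·Var(M) + 2ab·covariance of S and V + 2ac·covariance of S and M + 2bc·covariance of V and M, with a = -3, b = -0.5, c = -3.29.
= 378 + 2.075 + 189.42175 + 3 + (-29.61) + 22.043
= 564.92975.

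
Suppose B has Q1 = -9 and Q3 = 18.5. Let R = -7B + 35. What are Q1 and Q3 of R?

a = -7 < 0 reverses order: Q1(R) comes from Q3(B), Q3(R) from Q1(B).
Q1(R) = (-7)·18.5 + 35 = -94.5; Q3(R) = (-7)·(-9) + 35 = 98.

Q1(R) = -94.5, Q3(R) = 98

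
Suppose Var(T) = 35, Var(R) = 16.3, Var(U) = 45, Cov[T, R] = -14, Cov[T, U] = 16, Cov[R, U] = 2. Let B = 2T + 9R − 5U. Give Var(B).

Var(B) = a²·Var(T) + b²·Var(R) + c²·Var(U) + 2ab·Cov[T, R] + 2ac·Cov[T, U] + 2bc·Cov[R, U], with a = 2, b = 9, c = -5.
= 140 + 1320.3 + 1125 + (-504) + (-320) + (-180)
= 1581.3.

Var(B) = 1581.3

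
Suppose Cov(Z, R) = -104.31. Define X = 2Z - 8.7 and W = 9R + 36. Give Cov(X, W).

Cov(X, W) = a·c·Cov(Z, R) = 2·9·(-104.31) = -1877.58. Additive constants drop out.

Cov(X, W) = -1877.58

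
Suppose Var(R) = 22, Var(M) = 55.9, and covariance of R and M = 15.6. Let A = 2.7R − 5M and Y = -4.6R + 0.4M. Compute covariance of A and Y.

covariance of A and Y = -9.392

By bilinearity, covariance of A and Y = ac·Var(R) + bd·Var(M) + (ad+bc)·covariance of R and M, with a=2.7, b=-5, c=-4.6, d=0.4.
ac·Var(R) = 2.7·(-4.6)·22 = -273.24
bd·Var(M) = (-5)·0.4·55.9 = -111.8
(ad+bc)·covariance of R and M = (24.08)·15.6 = 375.648
covariance of A and Y = -273.24 + (-111.8) + 375.648 = -9.392.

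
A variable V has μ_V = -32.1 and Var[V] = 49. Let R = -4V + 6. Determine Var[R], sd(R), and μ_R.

R = -4V + 6 is linear with a = -4, b = 6.
Var[R] = a²·Var[V] = (-4)²·49 = 784 (the additive constant 6 does not affect variance).
sd(V) = √49 = 7.
sd(R) = |a|·sd(V) = |-4|·7 = 28.
μ_R = a·μ_V + b = (-4)·(-32.1) + 6 = 134.4.

Var[R] = 784, sd(R) = 28, μ_R = 134.4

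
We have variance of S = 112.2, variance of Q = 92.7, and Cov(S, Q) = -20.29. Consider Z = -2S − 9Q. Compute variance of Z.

variance of Z = a²·variance of S + b²·variance of Q + 2ab·Cov(S, Q) with a = -2, b = -9.
= (-2)²·112.2 + (-9)²·92.7 + 2·(-2)·(-9)·(-20.29)
= 448.8 + 7508.7 + (-730.44) = 7227.06.

variance of Z = 7227.06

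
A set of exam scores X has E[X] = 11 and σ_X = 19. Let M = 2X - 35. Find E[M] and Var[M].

E[M] = -13, Var[M] = 1444

M = 2X - 35 is linear with a = 2, b = -35.
E[M] = a·E[X] + b = 2·11 + (-35) = -13.
Var[X] = 19² = 361.
Var[M] = a²·Var[X] = 2²·361 = 1444 (the additive constant -35 does not affect variance).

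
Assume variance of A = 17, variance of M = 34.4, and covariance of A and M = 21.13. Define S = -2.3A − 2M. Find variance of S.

variance of S = 421.926

variance of S = a²·variance of A + b²·variance of M + 2ab·covariance of A and M with a = -2.3, b = -2.
= (-2.3)²·17 + (-2)²·34.4 + 2·(-2.3)·(-2)·21.13
= 89.93 + 137.6 + 194.396 = 421.926.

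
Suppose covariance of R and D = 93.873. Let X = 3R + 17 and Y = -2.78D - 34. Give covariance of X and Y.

covariance of X and Y = a·c·covariance of R and D = 3·(-2.78)·93.873 = -782.90082. Additive constants drop out.

covariance of X and Y = -782.90082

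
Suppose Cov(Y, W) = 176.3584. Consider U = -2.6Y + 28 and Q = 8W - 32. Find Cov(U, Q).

Cov(U, Q) = a·c·Cov(Y, W) = (-2.6)·8·176.3584 = -3668.25472. Additive constants drop out.

Cov(U, Q) = -3668.25472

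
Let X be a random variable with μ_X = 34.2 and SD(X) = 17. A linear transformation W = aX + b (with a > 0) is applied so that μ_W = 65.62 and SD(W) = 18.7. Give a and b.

a = 1.1, b = 28

SD(W) = a·SD(X) (a > 0), so a = 18.7/17 = 1.1.
μ_W = a·μ_X + b, so b = 65.62 − 1.1·34.2 = 28.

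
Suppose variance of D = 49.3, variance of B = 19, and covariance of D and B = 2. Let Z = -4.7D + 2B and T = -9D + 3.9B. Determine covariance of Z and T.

By bilinearity, covariance of Z and T = ac·variance of D + bd·variance of B + (ad+bc)·covariance of D and B, with a=-4.7, b=2, c=-9, d=3.9.
ac·variance of D = (-4.7)·(-9)·49.3 = 2085.39
bd·variance of B = 2·3.9·19 = 148.2
(ad+bc)·covariance of D and B = (-36.33)·2 = -72.66
covariance of Z and T = 2085.39 + 148.2 + (-72.66) = 2160.93.

covariance of Z and T = 2160.93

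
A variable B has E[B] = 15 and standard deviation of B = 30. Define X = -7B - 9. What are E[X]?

X = -7B - 9 is linear with a = -7, b = -9.
E[X] = a·E[B] + b = (-7)·15 + (-9) = -114.

E[X] = -114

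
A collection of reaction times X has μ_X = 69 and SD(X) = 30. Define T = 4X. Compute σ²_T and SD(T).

σ²_T = 14400, SD(T) = 120

T = 4X is linear with a = 4, b = 0.
σ²_X = 30² = 900.
σ²_T = a²·σ²_X = 4²·900 = 14400.
SD(T) = |a|·SD(X) = |4|·30 = 120.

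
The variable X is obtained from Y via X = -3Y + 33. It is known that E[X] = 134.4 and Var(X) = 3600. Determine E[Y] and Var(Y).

From X = -3Y + 33: E[X] = a·E[Y] + b, so E[Y] = (E[X] − b)/a = (134.4 − 33)/(-3) = -33.8.
Var(X) = a²·Var(Y), so Var(Y) = 3600/(-3)² = 400.

E[Y] = -33.8, Var(Y) = 400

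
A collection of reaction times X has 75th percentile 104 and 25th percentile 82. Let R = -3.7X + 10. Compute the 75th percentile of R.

Since a = -3.7 < 0 the transformation is decreasing, reversing order: the 75th percentile of R corresponds to the 25th percentile of X.
So P_{75}(R) = a·P_{25}(X) + b = (-3.7)·82 + 10 = -293.4.

75th percentile of R = -293.4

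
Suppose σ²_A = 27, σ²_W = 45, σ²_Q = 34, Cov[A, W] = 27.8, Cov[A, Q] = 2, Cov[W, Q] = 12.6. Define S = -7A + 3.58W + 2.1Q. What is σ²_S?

σ²_S = 786.9956

σ²_S = a²·σ²_A + b²·σ²_W + c²·σ²_Q + 2ab·Cov[A, W] + 2ac·Cov[A, Q] + 2bc·Cov[W, Q], with a = -7, b = 3.58, c = 2.1.
= 1323 + 576.738 + 149.94 + (-1393.336) + (-58.8) + 189.4536
= 786.9956.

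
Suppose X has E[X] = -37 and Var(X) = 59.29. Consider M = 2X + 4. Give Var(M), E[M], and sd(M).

M = 2X + 4 is linear with a = 2, b = 4.
Var(M) = a²·Var(X) = 2²·59.29 = 237.16 (the additive constant 4 does not affect variance).
E[M] = a·E[X] + b = 2·(-37) + 4 = -70.
sd(X) = √59.29 = 7.7.
sd(M) = |a|·sd(X) = |2|·7.7 = 15.4.

Var(M) = 237.16, E[M] = -70, sd(M) = 15.4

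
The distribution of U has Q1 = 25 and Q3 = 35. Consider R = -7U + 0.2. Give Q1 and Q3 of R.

a = -7 < 0 reverses order: Q1(R) comes from Q3(U), Q3(R) from Q1(U).
Q1(R) = (-7)·35 + 0.2 = -244.8; Q3(R) = (-7)·25 + 0.2 = -174.8.

Q1(R) = -244.8, Q3(R) = -174.8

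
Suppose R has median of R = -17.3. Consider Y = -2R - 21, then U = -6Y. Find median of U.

median of Y = (-2)·(-17.3) + (-21) = 13.6.
median of U = (-6)·13.6 = -81.6.

median of U = -81.6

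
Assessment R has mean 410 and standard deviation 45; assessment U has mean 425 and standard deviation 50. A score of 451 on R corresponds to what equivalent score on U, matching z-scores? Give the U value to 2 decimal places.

z = (451 − 410)/45 ≈ 0.9111.
U = 425 + z·50 = 425 + (451 − 410)·50/45 ≈ 470.56.

U = 470.56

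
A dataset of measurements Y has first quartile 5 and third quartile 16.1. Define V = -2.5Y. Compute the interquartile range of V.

IQR(V) = 27.75

IQR of Y = Q3 − Q1 = 16.1 − 5 = 11.1.
Under V = aY + b, IQR(V) = |a|·IQR(Y) = |-2.5|·11.1 = 27.75 (shifts cancel; spread scales by |a|).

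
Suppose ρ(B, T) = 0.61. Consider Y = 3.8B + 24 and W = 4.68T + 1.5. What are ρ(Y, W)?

Linear rescalings preserve correlation up to sign; here the slopes 3.8 and 4.68 have the same sign, so ρ(Y, W) = ρ(B, T) = 0.61.

ρ(Y, W) = 0.61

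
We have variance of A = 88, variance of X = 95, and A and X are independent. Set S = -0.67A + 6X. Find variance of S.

variance of S = 3459.5032

variance of S = a²·variance of A + b²·variance of X + 2ab·Cov(A, X) with a = -0.67, b = 6.
Independence gives Cov(A, X) = 0.
= (-0.67)²·88 + 6²·95 + 2·(-0.67)·6·0
= 39.5032 + 3420 + 0 = 3459.5032.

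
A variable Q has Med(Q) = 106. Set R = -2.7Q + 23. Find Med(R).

A linear map preserves order up to sign, so Med(R) = a·Med(Q) + b = (-2.7)·106 + 23 = -263.2.

Med(R) = -263.2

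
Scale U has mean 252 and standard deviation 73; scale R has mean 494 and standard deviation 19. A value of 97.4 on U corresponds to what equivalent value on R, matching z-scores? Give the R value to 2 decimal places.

z = (97.4 − 252)/73 ≈ -2.1178.
R = 494 + z·19 = 494 + (97.4 − 252)·19/73 ≈ 453.76.

R = 453.76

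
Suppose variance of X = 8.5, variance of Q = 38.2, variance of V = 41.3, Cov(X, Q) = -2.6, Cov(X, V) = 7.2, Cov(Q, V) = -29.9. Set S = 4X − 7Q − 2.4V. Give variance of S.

variance of S = a²·variance of X + b²·variance of Q + c²·variance of V + 2ab·Cov(X, Q) + 2ac·Cov(X, V) + 2bc·Cov(Q, V), with a = 4, b = -7, c = -2.4.
= 136 + 1871.8 + 237.888 + 145.6 + (-138.24) + (-1004.64)
= 1248.408.

variance of S = 1248.408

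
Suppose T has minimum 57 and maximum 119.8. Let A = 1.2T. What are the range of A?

Range(A) = 75.36

Range of T = 119.8 − 57 = 62.8.
Range(A) = |a|·Range(T) = |1.2|·62.8 = 75.36.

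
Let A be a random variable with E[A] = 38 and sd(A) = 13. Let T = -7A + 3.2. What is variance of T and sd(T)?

variance of T = 8281, sd(T) = 91

T = -7A + 3.2 is linear with a = -7, b = 3.2.
variance of A = 13² = 169.
variance of T = a²·variance of A = (-7)²·169 = 8281 (the additive constant 3.2 does not affect variance).
sd(T) = |a|·sd(A) = |-7|·13 = 91.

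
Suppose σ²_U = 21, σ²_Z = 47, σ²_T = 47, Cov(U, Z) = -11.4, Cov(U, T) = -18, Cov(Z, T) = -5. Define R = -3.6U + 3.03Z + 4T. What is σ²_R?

σ²_R = 2101.5647

σ²_R = a²·σ²_U + b²·σ²_Z + c²·σ²_T + 2ab·Cov(U, Z) + 2ac·Cov(U, T) + 2bc·Cov(Z, T), with a = -3.6, b = 3.03, c = 4.
= 272.16 + 431.5023 + 752 + 248.7024 + 518.4 + (-121.2)
= 2101.5647.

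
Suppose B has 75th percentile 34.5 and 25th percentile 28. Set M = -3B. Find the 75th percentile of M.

75th percentile of M = -84

Since a = -3 < 0 the transformation is decreasing, reversing order: the 75th percentile of M corresponds to the 25th percentile of B.
So P_{75}(M) = a·P_{25}(B) + b = (-3)·28 = -84.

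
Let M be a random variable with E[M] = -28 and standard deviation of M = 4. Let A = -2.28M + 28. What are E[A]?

E[A] = 91.84

A = -2.28M + 28 is linear with a = -2.28, b = 28.
E[A] = a·E[M] + b = (-2.28)·(-28) + 28 = 91.84.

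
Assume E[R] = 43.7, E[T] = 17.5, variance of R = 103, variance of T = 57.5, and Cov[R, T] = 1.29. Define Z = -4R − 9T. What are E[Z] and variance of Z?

E[Z] = -332.3, variance of Z = 6398.38

E[Z] = (-4)·E[R] + (-9)·E[T] = (-4)·43.7 + (-9)·17.5 = -332.3.
variance of Z = a²·variance of R + b²·variance of T + 2ab·Cov[R, T] with a = -4, b = -9.
= (-4)²·103 + (-9)²·57.5 + 2·(-4)·(-9)·1.29
= 1648 + 4657.5 + 92.88 = 6398.38.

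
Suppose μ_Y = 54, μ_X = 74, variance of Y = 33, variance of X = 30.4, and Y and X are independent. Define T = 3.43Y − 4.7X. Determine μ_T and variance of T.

μ_T = -162.58, variance of T = 1059.7777

μ_T = 3.43·μ_Y + (-4.7)·μ_X = 3.43·54 + (-4.7)·74 = -162.58.
variance of T = a²·variance of Y + b²·variance of X + 2ab·Cov[Y, X] with a = 3.43, b = -4.7.
Independence gives Cov[Y, X] = 0.
= 3.43²·33 + (-4.7)²·30.4 + 2·3.43·(-4.7)·0
= 388.2417 + 671.536 + 0 = 1059.7777.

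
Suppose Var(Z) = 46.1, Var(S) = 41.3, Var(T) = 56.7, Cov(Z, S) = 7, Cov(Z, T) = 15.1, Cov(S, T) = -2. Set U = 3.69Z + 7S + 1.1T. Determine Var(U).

Var(U) = a²·Var(Z) + b²·Var(S) + c²·Var(T) + 2ab·Cov(Z, S) + 2ac·Cov(Z, T) + 2bc·Cov(S, T), with a = 3.69, b = 7, c = 1.1.
= 627.70221 + 2023.7 + 68.607 + 361.62 + 122.5818 + (-30.8)
= 3173.41101.

Var(U) = 3173.41101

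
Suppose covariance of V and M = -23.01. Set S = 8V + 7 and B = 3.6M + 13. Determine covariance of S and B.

covariance of S and B = -662.688

covariance of S and B = a·c·covariance of V and M = 8·3.6·(-23.01) = -662.688. Additive constants drop out.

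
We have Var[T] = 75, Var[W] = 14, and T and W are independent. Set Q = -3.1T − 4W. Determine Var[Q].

Var[Q] = 944.75

Var[Q] = a²·Var[T] + b²·Var[W] + 2ab·covariance of T and W with a = -3.1, b = -4.
Independence gives covariance of T and W = 0.
= (-3.1)²·75 + (-4)²·14 + 2·(-3.1)·(-4)·0
= 720.75 + 224 + 0 = 944.75.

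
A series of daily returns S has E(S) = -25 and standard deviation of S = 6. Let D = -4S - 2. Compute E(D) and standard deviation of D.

D = -4S - 2 is linear with a = -4, b = -2.
E(D) = a·E(S) + b = (-4)·(-25) + (-2) = 98.
standard deviation of D = |a|·standard deviation of S = |-4|·6 = 24.

E(D) = 98, standard deviation of D = 24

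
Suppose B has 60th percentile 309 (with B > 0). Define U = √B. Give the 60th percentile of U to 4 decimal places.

√B is increasing, so P_{60}(U) = g(P_{60}(B)) ≈ 17.5784.

60th percentile of U = 17.5784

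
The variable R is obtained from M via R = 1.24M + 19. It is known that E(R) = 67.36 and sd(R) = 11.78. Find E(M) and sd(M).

From R = 1.24M + 19: E(R) = a·E(M) + b, so E(M) = (E(R) − b)/a = (67.36 − 19)/1.24 = 39.
sd(R) = |a|·sd(M), so sd(M) = 11.78/|1.24| = 9.5.

E(M) = 39, sd(M) = 9.5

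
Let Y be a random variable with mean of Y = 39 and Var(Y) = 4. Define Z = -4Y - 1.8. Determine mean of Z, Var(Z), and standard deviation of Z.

mean of Z = -157.8, Var(Z) = 64, standard deviation of Z = 8

Z = -4Y - 1.8 is linear with a = -4, b = -1.8.
mean of Z = a·mean of Y + b = (-4)·39 + (-1.8) = -157.8.
Var(Z) = a²·Var(Y) = (-4)²·4 = 64 (the additive constant -1.8 does not affect variance).
standard deviation of Y = √4 = 2.
standard deviation of Z = |a|·standard deviation of Y = |-4|·2 = 8.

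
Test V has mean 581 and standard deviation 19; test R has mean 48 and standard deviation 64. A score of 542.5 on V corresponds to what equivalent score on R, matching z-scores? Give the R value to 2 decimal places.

R = -81.68

z = (542.5 − 581)/19 ≈ -2.0263.
R = 48 + z·64 = 48 + (542.5 − 581)·64/19 ≈ -81.68.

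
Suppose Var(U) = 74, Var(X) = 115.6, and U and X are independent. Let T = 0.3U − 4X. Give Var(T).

Var(T) = a²·Var(U) + b²·Var(X) + 2ab·Cov(U, X) with a = 0.3, b = -4.
Independence gives Cov(U, X) = 0.
= 0.3²·74 + (-4)²·115.6 + 2·0.3·(-4)·0
= 6.66 + 1849.6 + 0 = 1856.26.

Var(T) = 1856.26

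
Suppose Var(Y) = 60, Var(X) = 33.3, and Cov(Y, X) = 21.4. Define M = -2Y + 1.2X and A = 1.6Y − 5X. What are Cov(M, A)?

By bilinearity, Cov(M, A) = ac·Var(Y) + bd·Var(X) + (ad+bc)·Cov(Y, X), with a=-2, b=1.2, c=1.6, d=-5.
ac·Var(Y) = (-2)·1.6·60 = -192
bd·Var(X) = 1.2·(-5)·33.3 = -199.8
(ad+bc)·Cov(Y, X) = (11.92)·21.4 = 255.088
Cov(M, A) = -192 + (-199.8) + 255.088 = -136.712.

Cov(M, A) = -136.712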